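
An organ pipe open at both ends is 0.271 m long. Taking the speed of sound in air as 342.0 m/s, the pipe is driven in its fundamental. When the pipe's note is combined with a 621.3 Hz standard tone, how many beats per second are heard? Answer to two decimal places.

Open pipe: f_n = n·v/(2L) = 1·342.0/(2·0.271) = 630.9963 Hz.
f_beat = |630.9963 − 621.3| = 9.70 Hz.

9.70 Hz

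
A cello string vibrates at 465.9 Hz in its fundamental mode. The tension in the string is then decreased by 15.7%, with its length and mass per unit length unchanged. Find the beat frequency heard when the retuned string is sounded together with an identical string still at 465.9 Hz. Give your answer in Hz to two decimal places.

38.13 Hz

For a string, f ∝ √T, so the new frequency is 465.9·√0.843 = 427.7662 Hz.
f_beat = |427.7662 − 465.9| = 38.13 Hz.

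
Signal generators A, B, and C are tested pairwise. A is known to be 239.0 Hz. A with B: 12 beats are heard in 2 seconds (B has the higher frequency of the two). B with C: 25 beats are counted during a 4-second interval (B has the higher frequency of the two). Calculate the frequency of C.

A–B: Beat frequency = 12/2 = 6 Hz.
B is above A, so f_B = 239.0 + 6 = 245 Hz.
B–C: Beat frequency = 25/4 = 6.25 Hz.
C is below B, so f_C = 245 − 6.25 = 238.75 Hz.

238.75 Hz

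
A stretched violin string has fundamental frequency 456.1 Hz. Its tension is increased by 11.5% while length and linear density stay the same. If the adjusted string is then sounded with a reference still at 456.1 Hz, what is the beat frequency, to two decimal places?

25.51 Hz

For a string, f ∝ √T, so the new frequency is 456.1·√1.115 = 481.6122 Hz.
f_beat = |481.6122 − 456.1| = 25.51 Hz.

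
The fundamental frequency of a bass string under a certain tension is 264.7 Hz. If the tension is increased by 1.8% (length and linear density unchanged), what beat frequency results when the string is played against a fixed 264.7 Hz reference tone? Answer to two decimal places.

For a string, f ∝ √T, so the new frequency is 264.7·√1.018 = 267.0717 Hz.
f_beat = |267.0717 − 264.7| = 2.37 Hz.

2.37 Hz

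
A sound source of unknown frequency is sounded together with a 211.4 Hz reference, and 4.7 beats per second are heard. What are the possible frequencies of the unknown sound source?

206.7 Hz or 216.1 Hz

|f − 211.4| = 4.7, so f = 211.4 ± 4.7.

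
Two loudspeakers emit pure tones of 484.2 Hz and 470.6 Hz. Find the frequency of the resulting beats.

13.6 Hz

f_beat = |f₁ − f₂|.
|484.2 − 470.6| = 13.6 Hz.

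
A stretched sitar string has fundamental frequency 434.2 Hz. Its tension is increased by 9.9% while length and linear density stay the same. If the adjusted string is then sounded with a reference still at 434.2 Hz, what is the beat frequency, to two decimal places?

For a string, f ∝ √T, so the new frequency is 434.2·√1.099 = 455.1858 Hz.
f_beat = |455.1858 − 434.2| = 20.99 Hz.

20.99 Hz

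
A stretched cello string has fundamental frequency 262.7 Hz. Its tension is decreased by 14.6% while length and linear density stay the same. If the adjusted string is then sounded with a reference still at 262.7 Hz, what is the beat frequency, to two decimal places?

For a string, f ∝ √T, so the new frequency is 262.7·√0.854 = 242.7666 Hz.
f_beat = |242.7666 − 262.7| = 19.93 Hz.

19.93 Hz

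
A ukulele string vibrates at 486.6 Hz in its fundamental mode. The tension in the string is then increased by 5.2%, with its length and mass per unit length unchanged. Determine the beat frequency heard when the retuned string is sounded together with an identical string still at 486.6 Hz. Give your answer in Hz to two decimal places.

12.49 Hz

For a string, f ∝ √T, so the new frequency is 486.6·√1.052 = 499.0913 Hz.
f_beat = |499.0913 − 486.6| = 12.49 Hz.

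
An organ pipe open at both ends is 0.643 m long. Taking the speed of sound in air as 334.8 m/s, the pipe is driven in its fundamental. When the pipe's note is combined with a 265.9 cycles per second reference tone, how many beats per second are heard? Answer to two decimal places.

Open pipe: f_n = n·v/(2L) = 1·334.8/(2·0.643) = 260.3421 Hz.
f_beat = |260.3421 − 265.9| = 5.56 Hz.

5.56 Hz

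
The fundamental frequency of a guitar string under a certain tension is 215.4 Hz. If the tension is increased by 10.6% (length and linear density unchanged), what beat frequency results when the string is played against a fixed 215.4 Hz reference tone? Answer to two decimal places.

For a string, f ∝ √T, so the new frequency is 215.4·√1.106 = 226.5287 Hz.
f_beat = |226.5287 − 215.4| = 11.13 Hz.

11.13 Hz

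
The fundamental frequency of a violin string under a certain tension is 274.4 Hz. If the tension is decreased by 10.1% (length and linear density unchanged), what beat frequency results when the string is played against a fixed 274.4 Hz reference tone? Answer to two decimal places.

For a string, f ∝ √T, so the new frequency is 274.4·√0.899 = 260.1740 Hz.
f_beat = |260.1740 − 274.4| = 14.23 Hz.

14.23 Hz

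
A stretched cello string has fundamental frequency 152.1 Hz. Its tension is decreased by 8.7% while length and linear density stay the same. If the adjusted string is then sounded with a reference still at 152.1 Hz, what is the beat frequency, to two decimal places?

For a string, f ∝ √T, so the new frequency is 152.1·√0.913 = 145.3331 Hz.
f_beat = |145.3331 − 152.1| = 6.77 Hz.

6.77 Hz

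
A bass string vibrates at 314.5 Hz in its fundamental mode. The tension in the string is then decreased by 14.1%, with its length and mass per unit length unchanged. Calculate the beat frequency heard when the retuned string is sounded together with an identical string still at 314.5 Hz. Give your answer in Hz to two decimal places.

For a string, f ∝ √T, so the new frequency is 314.5·√0.859 = 291.4857 Hz.
f_beat = |291.4857 − 314.5| = 23.01 Hz.

23.01 Hz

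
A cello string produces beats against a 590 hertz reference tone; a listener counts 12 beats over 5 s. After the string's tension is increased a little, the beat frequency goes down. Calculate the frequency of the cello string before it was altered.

587.6 Hz

Beat frequency = 12/5 = 2.4 Hz.
|f − 590| = 2.4, so the cello string was at either 587.6 Hz or 592.4 Hz.
Higher tension means higher frequency; the adjustment raises the cello string's frequency.
The beat rate fell, so the adjustment moved the cello string toward 590 Hz — it must have started below the reference.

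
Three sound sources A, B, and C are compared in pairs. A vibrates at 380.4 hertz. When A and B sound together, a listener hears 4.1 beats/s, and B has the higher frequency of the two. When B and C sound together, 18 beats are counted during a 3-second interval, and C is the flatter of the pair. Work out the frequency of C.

378.5 Hz

B is above A, so f_B = 380.4 + 4.1 = 384.5 Hz.
B–C: Beat frequency = 18/3 = 6 Hz.
C is below B, so f_C = 384.5 − 6 = 378.5 Hz.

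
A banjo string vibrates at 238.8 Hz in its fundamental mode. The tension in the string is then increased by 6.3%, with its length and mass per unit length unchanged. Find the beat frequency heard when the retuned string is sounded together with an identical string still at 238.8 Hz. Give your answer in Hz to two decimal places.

For a string, f ∝ √T, so the new frequency is 238.8·√1.063 = 246.2073 Hz.
f_beat = |246.2073 − 238.8| = 7.41 Hz.

7.41 Hz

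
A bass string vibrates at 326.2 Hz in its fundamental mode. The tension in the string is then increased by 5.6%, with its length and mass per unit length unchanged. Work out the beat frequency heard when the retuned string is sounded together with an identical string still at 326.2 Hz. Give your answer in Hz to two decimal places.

For a string, f ∝ √T, so the new frequency is 326.2·√1.056 = 335.2092 Hz.
f_beat = |335.2092 − 326.2| = 9.01 Hz.

9.01 Hz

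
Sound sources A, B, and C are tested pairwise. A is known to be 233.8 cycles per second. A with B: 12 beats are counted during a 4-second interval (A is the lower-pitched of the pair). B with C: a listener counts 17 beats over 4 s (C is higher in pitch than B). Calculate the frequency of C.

241.05 Hz

A–B: Beat frequency = 12/4 = 3 Hz.
B is above A, so f_B = 233.8 + 3 = 236.8 Hz.
B–C: Beat frequency = 17/4 = 4.25 Hz.
C is above B, so f_C = 236.8 + 4.25 = 241.05 Hz.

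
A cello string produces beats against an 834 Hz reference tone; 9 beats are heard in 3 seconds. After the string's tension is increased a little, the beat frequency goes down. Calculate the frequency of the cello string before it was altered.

Beat frequency = 9/3 = 3 Hz.
|f − 834| = 3, so the cello string was at either 831 Hz or 837 Hz.
Higher tension means higher frequency; the adjustment raises the cello string's frequency.
The beat rate fell, so the adjustment moved the cello string toward 834 Hz — it must have started below the reference.

831 Hz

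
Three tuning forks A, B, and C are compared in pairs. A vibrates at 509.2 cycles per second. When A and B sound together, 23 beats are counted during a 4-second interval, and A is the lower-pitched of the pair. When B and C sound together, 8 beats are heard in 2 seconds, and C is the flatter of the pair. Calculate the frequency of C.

A–B: Beat frequency = 23/4 = 5.75 Hz.
B is above A, so f_B = 509.2 + 5.75 = 514.95 Hz.
B–C: Beat frequency = 8/2 = 4 Hz.
C is below B, so f_C = 514.95 − 4 = 510.95 Hz.

510.95 Hz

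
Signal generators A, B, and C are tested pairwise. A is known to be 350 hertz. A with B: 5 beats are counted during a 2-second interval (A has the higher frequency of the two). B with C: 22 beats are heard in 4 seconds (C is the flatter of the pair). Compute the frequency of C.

342 Hz

A–B: Beat frequency = 5/2 = 2.5 Hz.
B is below A, so f_B = 350 − 2.5 = 347.5 Hz.
B–C: Beat frequency = 22/4 = 5.5 Hz.
C is below B, so f_C = 347.5 − 5.5 = 342 Hz.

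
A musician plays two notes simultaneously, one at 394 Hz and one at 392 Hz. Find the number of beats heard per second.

2 Hz

Beats arise from superposition of two nearby frequencies; the beat rate is |f₁ − f₂|.
|394 − 392| = 2 Hz.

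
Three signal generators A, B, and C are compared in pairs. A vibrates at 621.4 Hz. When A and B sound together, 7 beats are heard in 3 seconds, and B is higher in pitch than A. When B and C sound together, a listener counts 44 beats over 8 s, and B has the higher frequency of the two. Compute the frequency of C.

A–B: Beat frequency = 7/3 = 2.3333 Hz.
B is above A, so f_B = 621.4 + 2.3333 = 623.7333 Hz.
B–C: Beat frequency = 44/8 = 5.5 Hz.
C is below B, so f_C = 623.7333 − 5.5 = 618.2333 Hz.

618.2333 Hz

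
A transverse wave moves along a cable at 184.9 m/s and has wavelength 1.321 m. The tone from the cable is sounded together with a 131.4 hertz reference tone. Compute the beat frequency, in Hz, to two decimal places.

Source frequency f = v/λ = 184.9/1.321 = 139.9697 Hz.
f_beat = |139.9697 − 131.4| = 8.57 Hz.

8.57 Hz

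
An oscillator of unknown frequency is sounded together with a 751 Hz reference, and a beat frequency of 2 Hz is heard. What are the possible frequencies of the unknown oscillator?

|f − 751| = 2, so f = 751 ± 2.

749 Hz or 753 Hz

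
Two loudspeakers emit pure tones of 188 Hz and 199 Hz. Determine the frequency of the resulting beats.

11 Hz

The beat frequency equals the magnitude of the frequency difference.
|188 − 199| = 11 Hz.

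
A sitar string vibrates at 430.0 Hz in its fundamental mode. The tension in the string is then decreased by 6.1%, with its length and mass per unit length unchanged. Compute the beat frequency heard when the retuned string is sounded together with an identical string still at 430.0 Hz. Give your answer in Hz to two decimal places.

For a string, f ∝ √T, so the new frequency is 430.0·√0.939 = 416.6787 Hz.
f_beat = |416.6787 − 430.0| = 13.32 Hz.

13.32 Hz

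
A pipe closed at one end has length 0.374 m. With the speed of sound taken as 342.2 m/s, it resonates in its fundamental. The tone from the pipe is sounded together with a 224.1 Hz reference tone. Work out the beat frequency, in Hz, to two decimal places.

Closed pipe (odd harmonics): f_n = n·v/(4L) = 1·342.2/(4·0.374) = 228.7433 Hz.
f_beat = |228.7433 − 224.1| = 4.64 Hz.

4.64 Hz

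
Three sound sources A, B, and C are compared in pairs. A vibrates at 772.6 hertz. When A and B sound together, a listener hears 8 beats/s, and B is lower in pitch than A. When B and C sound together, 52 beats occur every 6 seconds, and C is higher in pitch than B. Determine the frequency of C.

773.2667 Hz

B is below A, so f_B = 772.6 − 8 = 764.6 Hz.
B–C: Beat frequency = 52/6 = 8.6667 Hz.
C is above B, so f_C = 764.6 + 8.6667 = 773.2667 Hz.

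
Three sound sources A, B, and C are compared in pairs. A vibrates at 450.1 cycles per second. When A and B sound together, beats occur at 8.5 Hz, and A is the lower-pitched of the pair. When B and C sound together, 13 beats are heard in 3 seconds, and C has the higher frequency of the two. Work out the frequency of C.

462.9333 Hz

B is above A, so f_B = 450.1 + 8.5 = 458.6 Hz.
B–C: Beat frequency = 13/3 = 4.3333 Hz.
C is above B, so f_C = 458.6 + 4.3333 = 462.9333 Hz.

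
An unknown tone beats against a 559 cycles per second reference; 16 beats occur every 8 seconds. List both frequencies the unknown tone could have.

Beat frequency = 16/8 = 2 Hz.
|f − 559| = 2, so f = 559 ± 2.

557 Hz or 561 Hz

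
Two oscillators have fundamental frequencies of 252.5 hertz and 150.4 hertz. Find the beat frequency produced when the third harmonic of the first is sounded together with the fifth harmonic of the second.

Third harmonic of the first: 3·252.5 = 757.5 Hz.
Fifth harmonic of the second: 5·150.4 = 752.0 Hz.
f_beat = |757.5 − 752.0| = 5.5 Hz.

5.5 Hz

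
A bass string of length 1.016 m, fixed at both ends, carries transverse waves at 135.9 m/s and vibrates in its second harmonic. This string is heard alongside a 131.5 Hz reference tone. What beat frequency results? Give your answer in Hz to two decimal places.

For a string fixed at both ends, f_n = n·v/(2L) = 2·135.9/(2·1.016) = 133.7598 Hz.
f_beat = |133.7598 − 131.5| = 2.26 Hz.

2.26 Hz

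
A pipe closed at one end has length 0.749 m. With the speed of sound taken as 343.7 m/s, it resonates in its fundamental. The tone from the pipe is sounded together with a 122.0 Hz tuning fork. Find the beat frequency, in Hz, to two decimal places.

7.28 Hz

Closed pipe (odd harmonics): f_n = n·v/(4L) = 1·343.7/(4·0.749) = 114.7196 Hz.
f_beat = |114.7196 − 122.0| = 7.28 Hz.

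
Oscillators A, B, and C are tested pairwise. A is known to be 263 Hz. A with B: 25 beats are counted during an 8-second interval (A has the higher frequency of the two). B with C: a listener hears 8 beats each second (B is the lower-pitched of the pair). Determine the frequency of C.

A–B: Beat frequency = 25/8 = 3.125 Hz.
B is below A, so f_B = 263 − 3.125 = 259.875 Hz.
C is above B, so f_C = 259.875 + 8 = 267.875 Hz.

267.875 Hz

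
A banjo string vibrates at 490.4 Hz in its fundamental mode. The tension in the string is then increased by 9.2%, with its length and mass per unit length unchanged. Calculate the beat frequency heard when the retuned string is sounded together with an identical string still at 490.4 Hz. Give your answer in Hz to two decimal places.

22.06 Hz

For a string, f ∝ √T, so the new frequency is 490.4·√1.092 = 512.4621 Hz.
f_beat = |512.4621 − 490.4| = 22.06 Hz.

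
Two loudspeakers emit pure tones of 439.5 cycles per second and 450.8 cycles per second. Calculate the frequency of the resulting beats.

11.3 Hz

f_beat = |f₁ − f₂|.
|439.5 − 450.8| = 11.3 Hz.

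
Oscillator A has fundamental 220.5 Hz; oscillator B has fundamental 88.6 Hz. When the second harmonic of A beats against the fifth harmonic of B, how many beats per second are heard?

2.0 Hz

Second harmonic of the first: 2·220.5 = 441.0 Hz.
Fifth harmonic of the second: 5·88.6 = 443.0 Hz.
f_beat = |441.0 − 443.0| = 2.0 Hz.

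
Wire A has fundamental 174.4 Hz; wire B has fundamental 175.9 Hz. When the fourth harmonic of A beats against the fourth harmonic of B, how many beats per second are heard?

Fourth harmonic of the first: 4·174.4 = 697.6 Hz.
Fourth harmonic of the second: 4·175.9 = 703.6 Hz.
f_beat = |697.6 − 703.6| = 6.0 Hz.

6.0 Hz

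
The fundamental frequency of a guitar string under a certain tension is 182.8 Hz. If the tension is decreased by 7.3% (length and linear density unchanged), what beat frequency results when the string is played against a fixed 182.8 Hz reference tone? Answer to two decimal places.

For a string, f ∝ √T, so the new frequency is 182.8·√0.927 = 176.0014 Hz.
f_beat = |176.0014 − 182.8| = 6.80 Hz.

6.80 Hz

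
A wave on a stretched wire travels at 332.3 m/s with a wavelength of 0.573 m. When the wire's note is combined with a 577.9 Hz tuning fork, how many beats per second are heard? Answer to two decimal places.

2.03 Hz

Source frequency f = v/λ = 332.3/0.573 = 579.9302 Hz.
f_beat = |579.9302 − 577.9| = 2.03 Hz.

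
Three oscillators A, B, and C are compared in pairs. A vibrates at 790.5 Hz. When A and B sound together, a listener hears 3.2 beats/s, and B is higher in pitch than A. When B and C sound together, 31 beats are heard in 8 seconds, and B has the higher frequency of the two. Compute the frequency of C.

B is above A, so f_B = 790.5 + 3.2 = 793.7 Hz.
B–C: Beat frequency = 31/8 = 3.875 Hz.
C is below B, so f_C = 793.7 − 3.875 = 789.825 Hz.

789.825 Hz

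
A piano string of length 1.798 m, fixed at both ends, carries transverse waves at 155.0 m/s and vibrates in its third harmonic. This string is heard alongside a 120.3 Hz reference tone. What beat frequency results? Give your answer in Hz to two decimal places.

For a string fixed at both ends, f_n = n·v/(2L) = 3·155.0/(2·1.798) = 129.3103 Hz.
f_beat = |129.3103 − 120.3| = 9.01 Hz.

9.01 Hz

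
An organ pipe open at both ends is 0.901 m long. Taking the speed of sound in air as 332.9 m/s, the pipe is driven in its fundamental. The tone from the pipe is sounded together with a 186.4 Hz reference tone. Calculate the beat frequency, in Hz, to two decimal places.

Open pipe: f_n = n·v/(2L) = 1·332.9/(2·0.901) = 184.7392 Hz.
f_beat = |184.7392 − 186.4| = 1.66 Hz.

1.66 Hz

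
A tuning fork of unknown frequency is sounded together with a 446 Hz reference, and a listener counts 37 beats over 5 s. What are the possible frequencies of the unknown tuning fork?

Beat frequency = 37/5 = 7.4 Hz.
|f − 446| = 7.4, so f = 446 ± 7.4.

438.6 Hz or 453.4 Hz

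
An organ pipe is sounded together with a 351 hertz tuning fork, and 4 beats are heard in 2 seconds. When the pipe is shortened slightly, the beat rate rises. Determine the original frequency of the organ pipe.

Beat frequency = 4/2 = 2 Hz.
|f − 351| = 2, so the organ pipe was at either 349 Hz or 353 Hz.
A shorter pipe has a higher fundamental; the adjustment raises the organ pipe's frequency.
The beat rate rose, so the adjustment moved the organ pipe further from 351 Hz — it was already above the reference.

353 Hz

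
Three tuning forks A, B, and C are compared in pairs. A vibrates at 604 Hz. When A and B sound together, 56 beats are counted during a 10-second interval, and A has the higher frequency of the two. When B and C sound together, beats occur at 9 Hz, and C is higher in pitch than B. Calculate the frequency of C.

A–B: Beat frequency = 56/10 = 5.6 Hz.
B is below A, so f_B = 604 − 5.6 = 598.4 Hz.
C is above B, so f_C = 598.4 + 9 = 607.4 Hz.

607.4 Hz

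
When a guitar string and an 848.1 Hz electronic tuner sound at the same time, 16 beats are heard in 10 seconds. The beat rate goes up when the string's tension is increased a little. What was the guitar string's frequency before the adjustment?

Beat frequency = 16/10 = 1.6 Hz.
|f − 848.1| = 1.6, so the guitar string was at either 846.5 Hz or 849.7 Hz.
Higher tension means higher frequency; the adjustment raises the guitar string's frequency.
The beat rate rose, so the adjustment moved the guitar string further from 848.1 Hz — it was already above the reference.

849.7 Hz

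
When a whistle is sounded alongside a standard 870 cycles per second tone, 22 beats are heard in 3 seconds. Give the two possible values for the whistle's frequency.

Beat frequency = 22/3 = 7.3333 Hz.
|f − 870| = 7.3333, so f = 870 ± 7.3333.

862.6667 Hz or 877.3333 Hz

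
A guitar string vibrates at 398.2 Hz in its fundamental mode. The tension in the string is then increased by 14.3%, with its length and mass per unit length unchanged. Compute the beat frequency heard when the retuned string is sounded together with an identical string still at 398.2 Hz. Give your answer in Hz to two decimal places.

For a string, f ∝ √T, so the new frequency is 398.2·√1.143 = 425.7203 Hz.
f_beat = |425.7203 − 398.2| = 27.52 Hz.

27.52 Hz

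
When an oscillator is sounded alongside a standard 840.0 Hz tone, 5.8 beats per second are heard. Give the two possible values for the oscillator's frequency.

|f − 840.0| = 5.8, so f = 840.0 ± 5.8.

834.2 Hz or 845.8 Hz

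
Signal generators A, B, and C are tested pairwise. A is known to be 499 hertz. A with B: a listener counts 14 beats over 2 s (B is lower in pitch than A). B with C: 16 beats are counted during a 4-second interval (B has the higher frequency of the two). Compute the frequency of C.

A–B: Beat frequency = 14/2 = 7 Hz.
B is below A, so f_B = 499 − 7 = 492 Hz.
B–C: Beat frequency = 16/4 = 4 Hz.
C is below B, so f_C = 492 − 4 = 488 Hz.

488 Hz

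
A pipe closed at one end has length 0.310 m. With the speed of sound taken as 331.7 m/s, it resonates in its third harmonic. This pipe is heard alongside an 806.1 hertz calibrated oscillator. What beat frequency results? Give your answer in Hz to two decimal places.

3.60 Hz

Closed pipe (odd harmonics): f_n = n·v/(4L) = 3·331.7/(4·0.310) = 802.5000 Hz.
f_beat = |802.5000 − 806.1| = 3.60 Hz.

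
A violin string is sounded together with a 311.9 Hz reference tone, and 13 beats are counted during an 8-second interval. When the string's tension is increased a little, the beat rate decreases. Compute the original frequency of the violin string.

310.275 Hz

Beat frequency = 13/8 = 1.625 Hz.
|f − 311.9| = 1.625, so the violin string was at either 310.275 Hz or 313.525 Hz.
Higher tension means higher frequency; the adjustment raises the violin string's frequency.
The beat rate fell, so the adjustment moved the violin string toward 311.9 Hz — it must have started below the reference.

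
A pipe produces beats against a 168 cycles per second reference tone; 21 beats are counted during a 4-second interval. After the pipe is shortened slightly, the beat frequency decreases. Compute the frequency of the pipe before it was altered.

162.75 Hz

Beat frequency = 21/4 = 5.25 Hz.
|f − 168| = 5.25, so the pipe was at either 162.75 Hz or 173.25 Hz.
A shorter pipe has a higher fundamental; the adjustment raises the pipe's frequency.
The beat rate fell, so the adjustment moved the pipe toward 168 Hz — it must have started below the reference.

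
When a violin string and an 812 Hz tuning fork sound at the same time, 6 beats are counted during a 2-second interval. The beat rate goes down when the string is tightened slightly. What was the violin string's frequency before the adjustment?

809 Hz

Beat frequency = 6/2 = 3 Hz.
|f − 812| = 3, so the violin string was at either 809 Hz or 815 Hz.
Increasing tension raises a string's frequency; the adjustment raises the violin string's frequency.
The beat rate fell, so the adjustment moved the violin string toward 812 Hz — it must have started below the reference.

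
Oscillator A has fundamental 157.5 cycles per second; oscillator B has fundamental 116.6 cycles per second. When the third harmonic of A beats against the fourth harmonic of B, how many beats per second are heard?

Third harmonic of the first: 3·157.5 = 472.5 Hz.
Fourth harmonic of the second: 4·116.6 = 466.4 Hz.
f_beat = |472.5 − 466.4| = 6.1 Hz.

6.1 Hz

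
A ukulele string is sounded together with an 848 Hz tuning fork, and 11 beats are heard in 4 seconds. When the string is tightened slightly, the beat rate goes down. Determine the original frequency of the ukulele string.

845.25 Hz

Beat frequency = 11/4 = 2.75 Hz.
|f − 848| = 2.75, so the ukulele string was at either 845.25 Hz or 850.75 Hz.
Increasing tension raises a string's frequency; the adjustment raises the ukulele string's frequency.
The beat rate fell, so the adjustment moved the ukulele string toward 848 Hz — it must have started below the reference.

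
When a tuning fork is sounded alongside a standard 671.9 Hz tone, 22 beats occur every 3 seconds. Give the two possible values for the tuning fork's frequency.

Beat frequency = 22/3 = 7.3333 Hz.
|f − 671.9| = 7.3333, so f = 671.9 ± 7.3333.

664.5667 Hz or 679.2333 Hz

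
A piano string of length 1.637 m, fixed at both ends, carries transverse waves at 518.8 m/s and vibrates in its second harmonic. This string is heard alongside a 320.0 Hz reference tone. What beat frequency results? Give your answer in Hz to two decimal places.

For a string fixed at both ends, f_n = n·v/(2L) = 2·518.8/(2·1.637) = 316.9212 Hz.
f_beat = |316.9212 − 320.0| = 3.08 Hz.

3.08 Hz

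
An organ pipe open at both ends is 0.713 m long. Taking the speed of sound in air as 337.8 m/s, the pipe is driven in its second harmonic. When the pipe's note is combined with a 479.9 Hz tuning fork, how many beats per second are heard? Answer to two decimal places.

Open pipe: f_n = n·v/(2L) = 2·337.8/(2·0.713) = 473.7728 Hz.
f_beat = |473.7728 − 479.9| = 6.13 Hz.

6.13 Hz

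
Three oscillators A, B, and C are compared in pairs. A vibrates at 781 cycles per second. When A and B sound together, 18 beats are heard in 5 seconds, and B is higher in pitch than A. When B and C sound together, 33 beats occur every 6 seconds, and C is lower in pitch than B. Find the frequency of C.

A–B: Beat frequency = 18/5 = 3.6 Hz.
B is above A, so f_B = 781 + 3.6 = 784.6 Hz.
B–C: Beat frequency = 33/6 = 5.5 Hz.
C is below B, so f_C = 784.6 − 5.5 = 779.1 Hz.

779.1 Hz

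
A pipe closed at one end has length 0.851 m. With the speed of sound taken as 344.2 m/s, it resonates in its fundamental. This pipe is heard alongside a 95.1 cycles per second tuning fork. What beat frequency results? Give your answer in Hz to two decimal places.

6.02 Hz

Closed pipe (odd harmonics): f_n = n·v/(4L) = 1·344.2/(4·0.851) = 101.1163 Hz.
f_beat = |101.1163 − 95.1| = 6.02 Hz.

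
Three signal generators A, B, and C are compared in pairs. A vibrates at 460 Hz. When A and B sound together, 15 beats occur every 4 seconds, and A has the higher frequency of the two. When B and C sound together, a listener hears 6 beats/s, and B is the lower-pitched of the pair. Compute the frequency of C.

A–B: Beat frequency = 15/4 = 3.75 Hz.
B is below A, so f_B = 460 − 3.75 = 456.25 Hz.
C is above B, so f_C = 456.25 + 6 = 462.25 Hz.

462.25 Hz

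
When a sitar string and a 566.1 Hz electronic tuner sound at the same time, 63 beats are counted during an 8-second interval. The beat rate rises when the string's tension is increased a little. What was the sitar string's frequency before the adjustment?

573.975 Hz

Beat frequency = 63/8 = 7.875 Hz.
|f − 566.1| = 7.875, so the sitar string was at either 558.225 Hz or 573.975 Hz.
Higher tension means higher frequency; the adjustment raises the sitar string's frequency.
The beat rate rose, so the adjustment moved the sitar string further from 566.1 Hz — it was already above the reference.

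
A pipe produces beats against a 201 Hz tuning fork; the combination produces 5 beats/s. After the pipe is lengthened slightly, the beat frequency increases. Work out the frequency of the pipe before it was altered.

196 Hz

|f − 201| = 5, so the pipe was at either 196 Hz or 206 Hz.
A longer pipe has a lower fundamental; the adjustment lowers the pipe's frequency.
The beat rate rose, so the adjustment moved the pipe further from 201 Hz — it was already below the reference.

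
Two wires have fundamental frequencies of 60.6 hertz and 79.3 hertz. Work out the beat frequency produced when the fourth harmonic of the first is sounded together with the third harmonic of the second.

4.5 Hz

Fourth harmonic of the first: 4·60.6 = 242.4 Hz.
Third harmonic of the second: 3·79.3 = 237.9 Hz.
f_beat = |242.4 − 237.9| = 4.5 Hz.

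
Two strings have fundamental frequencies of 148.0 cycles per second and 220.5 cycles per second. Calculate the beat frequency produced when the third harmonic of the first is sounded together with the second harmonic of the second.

3.0 Hz

Third harmonic of the first: 3·148.0 = 444.0 Hz.
Second harmonic of the second: 2·220.5 = 441.0 Hz.
f_beat = |444.0 − 441.0| = 3.0 Hz.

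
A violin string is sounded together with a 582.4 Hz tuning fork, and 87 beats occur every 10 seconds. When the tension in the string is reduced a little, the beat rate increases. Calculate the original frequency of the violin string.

Beat frequency = 87/10 = 8.7 Hz.
|f − 582.4| = 8.7, so the violin string was at either 573.7 Hz or 591.1 Hz.
Lower tension means lower frequency; the adjustment lowers the violin string's frequency.
The beat rate rose, so the adjustment moved the violin string further from 582.4 Hz — it was already below the reference.

573.7 Hz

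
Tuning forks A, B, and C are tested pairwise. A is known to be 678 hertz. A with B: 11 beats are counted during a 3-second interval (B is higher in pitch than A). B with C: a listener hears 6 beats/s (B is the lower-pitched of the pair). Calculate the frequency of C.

A–B: Beat frequency = 11/3 = 3.6667 Hz.
B is above A, so f_B = 678 + 3.6667 = 681.6667 Hz.
C is above B, so f_C = 681.6667 + 6 = 687.6667 Hz.

687.6667 Hz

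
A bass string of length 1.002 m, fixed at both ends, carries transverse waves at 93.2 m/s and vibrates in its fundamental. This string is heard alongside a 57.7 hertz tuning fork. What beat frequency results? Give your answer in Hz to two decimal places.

11.19 Hz

For a string fixed at both ends, f_n = n·v/(2L) = 1·93.2/(2·1.002) = 46.5070 Hz.
f_beat = |46.5070 − 57.7| = 11.19 Hz.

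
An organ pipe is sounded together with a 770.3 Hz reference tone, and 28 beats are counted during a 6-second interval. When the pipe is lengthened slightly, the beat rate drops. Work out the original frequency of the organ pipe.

774.9667 Hz

Beat frequency = 28/6 = 4.6667 Hz.
|f − 770.3| = 4.6667, so the organ pipe was at either 765.6333 Hz or 774.9667 Hz.
A longer pipe has a lower fundamental; the adjustment lowers the organ pipe's frequency.
The beat rate fell, so the adjustment moved the organ pipe toward 770.3 Hz — it must have started above the reference.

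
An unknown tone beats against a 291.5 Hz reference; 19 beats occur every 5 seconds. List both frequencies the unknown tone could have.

287.7 Hz or 295.3 Hz

Beat frequency = 19/5 = 3.8 Hz.
|f − 291.5| = 3.8, so f = 291.5 ± 3.8.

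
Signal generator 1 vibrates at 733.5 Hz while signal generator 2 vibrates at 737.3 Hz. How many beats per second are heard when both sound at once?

Beats arise from superposition of two nearby frequencies; the beat rate is |f₁ − f₂|.
|733.5 − 737.3| = 3.8 Hz.

3.8 Hz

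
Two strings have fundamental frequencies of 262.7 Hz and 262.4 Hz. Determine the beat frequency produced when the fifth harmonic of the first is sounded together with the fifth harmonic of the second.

1.5 Hz

Fifth harmonic of the first: 5·262.7 = 1313.5 Hz.
Fifth harmonic of the second: 5·262.4 = 1312.0 Hz.
f_beat = |1313.5 − 1312.0| = 1.5 Hz.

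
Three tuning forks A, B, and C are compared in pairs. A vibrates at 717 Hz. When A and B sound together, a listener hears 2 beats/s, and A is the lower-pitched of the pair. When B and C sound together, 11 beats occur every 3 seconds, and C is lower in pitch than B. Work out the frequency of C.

715.3333 Hz

B is above A, so f_B = 717 + 2 = 719 Hz.
B–C: Beat frequency = 11/3 = 3.6667 Hz.
C is below B, so f_C = 719 − 3.6667 = 715.3333 Hz.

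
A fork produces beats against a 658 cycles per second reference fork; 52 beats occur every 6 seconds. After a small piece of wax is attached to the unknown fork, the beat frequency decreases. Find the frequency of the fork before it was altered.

666.6667 Hz

Beat frequency = 52/6 = 8.6667 Hz.
|f − 658| = 8.6667, so the fork was at either 649.3333 Hz or 666.6667 Hz.
Loading a fork with wax lowers its frequency; the adjustment lowers the fork's frequency.
The beat rate fell, so the adjustment moved the fork toward 658 Hz — it must have started above the reference.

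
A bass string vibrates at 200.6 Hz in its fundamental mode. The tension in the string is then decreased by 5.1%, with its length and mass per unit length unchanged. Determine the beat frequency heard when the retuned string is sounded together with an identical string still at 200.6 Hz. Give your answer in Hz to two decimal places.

5.18 Hz

For a string, f ∝ √T, so the new frequency is 200.6·√0.949 = 195.4178 Hz.
f_beat = |195.4178 − 200.6| = 5.18 Hz.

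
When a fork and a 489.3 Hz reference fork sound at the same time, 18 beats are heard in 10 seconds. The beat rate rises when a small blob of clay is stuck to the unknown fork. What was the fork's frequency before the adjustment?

Beat frequency = 18/10 = 1.8 Hz.
|f − 489.3| = 1.8, so the fork was at either 487.5 Hz or 491.1 Hz.
Adding mass to a fork lowers its frequency; the adjustment lowers the fork's frequency.
The beat rate rose, so the adjustment moved the fork further from 489.3 Hz — it was already below the reference.

487.5 Hz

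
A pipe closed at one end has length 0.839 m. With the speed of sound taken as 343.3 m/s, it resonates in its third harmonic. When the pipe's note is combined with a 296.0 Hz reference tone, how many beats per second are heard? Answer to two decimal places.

Closed pipe (odd harmonics): f_n = n·v/(4L) = 3·343.3/(4·0.839) = 306.8832 Hz.
f_beat = |306.8832 − 296.0| = 10.88 Hz.

10.88 Hz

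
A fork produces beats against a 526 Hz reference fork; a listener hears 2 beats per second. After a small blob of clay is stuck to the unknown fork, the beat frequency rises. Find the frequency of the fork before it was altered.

524 Hz

|f − 526| = 2, so the fork was at either 524 Hz or 528 Hz.
Adding mass to a fork lowers its frequency; the adjustment lowers the fork's frequency.
The beat rate rose, so the adjustment moved the fork further from 526 Hz — it was already below the reference.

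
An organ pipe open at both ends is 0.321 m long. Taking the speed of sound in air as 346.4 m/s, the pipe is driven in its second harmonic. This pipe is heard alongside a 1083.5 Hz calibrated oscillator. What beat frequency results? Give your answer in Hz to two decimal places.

4.37 Hz

Open pipe: f_n = n·v/(2L) = 2·346.4/(2·0.321) = 1079.1277 Hz.
f_beat = |1079.1277 − 1083.5| = 4.37 Hz.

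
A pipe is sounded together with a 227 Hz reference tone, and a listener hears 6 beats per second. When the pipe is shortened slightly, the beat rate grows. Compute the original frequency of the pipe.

|f − 227| = 6, so the pipe was at either 221 Hz or 233 Hz.
A shorter pipe has a higher fundamental; the adjustment raises the pipe's frequency.
The beat rate rose, so the adjustment moved the pipe further from 227 Hz — it was already above the reference.

233 Hz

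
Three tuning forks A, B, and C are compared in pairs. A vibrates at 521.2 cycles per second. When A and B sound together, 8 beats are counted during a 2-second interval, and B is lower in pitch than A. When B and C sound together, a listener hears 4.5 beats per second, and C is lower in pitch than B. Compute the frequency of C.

A–B: Beat frequency = 8/2 = 4 Hz.
B is below A, so f_B = 521.2 − 4 = 517.2 Hz.
C is below B, so f_C = 517.2 − 4.5 = 512.7 Hz.

512.7 Hz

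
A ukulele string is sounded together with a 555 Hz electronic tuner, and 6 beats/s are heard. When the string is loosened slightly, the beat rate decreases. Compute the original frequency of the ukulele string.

|f − 555| = 6, so the ukulele string was at either 549 Hz or 561 Hz.
Reducing tension lowers a string's frequency; the adjustment lowers the ukulele string's frequency.
The beat rate fell, so the adjustment moved the ukulele string toward 555 Hz — it must have started above the reference.

561 Hz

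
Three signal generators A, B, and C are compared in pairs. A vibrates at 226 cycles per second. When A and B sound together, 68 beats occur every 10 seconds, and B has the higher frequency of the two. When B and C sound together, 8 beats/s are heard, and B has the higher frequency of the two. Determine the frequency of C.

A–B: Beat frequency = 68/10 = 6.8 Hz.
B is above A, so f_B = 226 + 6.8 = 232.8 Hz.
C is below B, so f_C = 232.8 − 8 = 224.8 Hz.

224.8 Hz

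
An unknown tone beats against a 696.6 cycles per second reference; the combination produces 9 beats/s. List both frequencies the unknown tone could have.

687.6 Hz or 705.6 Hz

|f − 696.6| = 9, so f = 696.6 ± 9.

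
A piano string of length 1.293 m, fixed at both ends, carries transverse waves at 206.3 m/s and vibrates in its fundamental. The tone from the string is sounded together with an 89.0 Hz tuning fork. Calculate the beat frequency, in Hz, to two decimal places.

9.22 Hz

For a string fixed at both ends, f_n = n·v/(2L) = 1·206.3/(2·1.293) = 79.7757 Hz.
f_beat = |79.7757 − 89.0| = 9.22 Hz.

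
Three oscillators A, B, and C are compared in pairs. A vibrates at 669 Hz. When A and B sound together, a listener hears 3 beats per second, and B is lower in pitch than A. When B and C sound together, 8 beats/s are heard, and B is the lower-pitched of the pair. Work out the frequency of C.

B is below A, so f_B = 669 − 3 = 666 Hz.
C is above B, so f_C = 666 + 8 = 674 Hz.

674 Hz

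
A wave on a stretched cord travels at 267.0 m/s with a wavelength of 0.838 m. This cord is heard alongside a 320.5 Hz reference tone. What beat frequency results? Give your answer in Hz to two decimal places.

1.88 Hz

Source frequency f = v/λ = 267.0/0.838 = 318.6158 Hz.
f_beat = |318.6158 − 320.5| = 1.88 Hz.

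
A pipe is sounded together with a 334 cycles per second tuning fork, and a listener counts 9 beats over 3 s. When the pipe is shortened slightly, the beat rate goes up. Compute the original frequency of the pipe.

337 Hz

Beat frequency = 9/3 = 3 Hz.
|f − 334| = 3, so the pipe was at either 331 Hz or 337 Hz.
A shorter pipe has a higher fundamental; the adjustment raises the pipe's frequency.
The beat rate rose, so the adjustment moved the pipe further from 334 Hz — it was already above the reference.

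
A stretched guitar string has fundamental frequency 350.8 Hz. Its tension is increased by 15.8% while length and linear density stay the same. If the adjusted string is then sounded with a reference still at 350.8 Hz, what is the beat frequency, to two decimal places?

For a string, f ∝ √T, so the new frequency is 350.8·√1.158 = 377.4973 Hz.
f_beat = |377.4973 − 350.8| = 26.70 Hz.

26.70 Hz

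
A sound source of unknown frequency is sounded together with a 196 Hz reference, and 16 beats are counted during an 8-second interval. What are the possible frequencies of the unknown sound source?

194 Hz or 198 Hz

Beat frequency = 16/8 = 2 Hz.
|f − 196| = 2, so f = 196 ± 2.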